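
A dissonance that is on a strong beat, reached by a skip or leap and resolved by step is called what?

Approach: by leap. Departure: by step. Metric position: strong.
Leap in, step out, in a metrically strong position — an appoggiatura. (It is the mirror image of the escape tone, which steps in and leaps out from a weak position.)

Appoggiatura.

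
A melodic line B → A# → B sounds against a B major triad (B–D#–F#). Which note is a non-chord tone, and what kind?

A# is a neighbor tone.

The harmony at that moment is B major triad (B, D#, F#); A# is not a chord tone.
It is approached by step down from B and left by step up to B.
Step away and step back to the same note — a neighbor tone (lower neighbor).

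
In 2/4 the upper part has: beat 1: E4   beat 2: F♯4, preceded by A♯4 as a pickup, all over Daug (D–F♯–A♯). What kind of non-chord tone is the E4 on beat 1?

The harmony at that moment is D augmented triad (D, F♯, A♯); E4 is not a chord tone.
It is approached by leap down from A♯4 and left by step up to F♯4.
Leap in, step out, metrically accented — an appoggiatura.

Appoggiatura.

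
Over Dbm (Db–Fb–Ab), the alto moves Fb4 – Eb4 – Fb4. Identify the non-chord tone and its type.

Eb4 is a neighbor tone.

The harmony at that moment is Db minor triad (Db, Fb, Ab); Eb4 is not a chord tone.
It is approached by step down from Fb4 and left by step up to Fb4.
Step away and step back to the same note — a neighbor tone (lower neighbor).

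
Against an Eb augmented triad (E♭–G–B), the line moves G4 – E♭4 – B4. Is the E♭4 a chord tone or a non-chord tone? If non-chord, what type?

Chord tone (the root of Eb augmented triad).

Eb augmented triad contains E♭, G, B; E♭ is the root, so it is a chord tone.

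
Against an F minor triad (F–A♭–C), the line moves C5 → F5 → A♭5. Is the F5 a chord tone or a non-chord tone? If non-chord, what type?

Chord tone (the root of F minor triad).

F minor triad contains F, A♭, C; F is the root, so it is a chord tone.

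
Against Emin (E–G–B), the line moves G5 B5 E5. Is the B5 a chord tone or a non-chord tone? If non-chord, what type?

Chord tone (the fifth of E minor triad).

E minor triad contains E, G, B; B is the fifth, so it is a chord tone.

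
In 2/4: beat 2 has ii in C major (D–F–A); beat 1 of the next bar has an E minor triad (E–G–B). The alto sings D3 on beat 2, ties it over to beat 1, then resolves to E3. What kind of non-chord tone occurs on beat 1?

Retardation.

The harmony at that moment is E minor triad (E, G, B); D3 is not a chord tone.
It is held over (the same pitch as the preceding D3) and left by step up to E3.
Held over from the previous chord and resolving up by step — a retardation.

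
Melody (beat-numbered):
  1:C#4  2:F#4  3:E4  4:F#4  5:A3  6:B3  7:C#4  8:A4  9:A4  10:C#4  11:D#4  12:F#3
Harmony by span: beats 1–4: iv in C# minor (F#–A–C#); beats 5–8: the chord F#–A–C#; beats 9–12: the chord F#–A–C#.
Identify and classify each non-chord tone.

The harmony at that moment is F# minor triad (F#, A, C#); E4 is not a chord tone.
It is approached by step down from F#4 and left by step up to F#4.
Step away and step back to the same note — a neighbor tone (lower neighbor).
The harmony at that moment is F# minor triad (F#, A, C#); B3 is not a chord tone.
It is approached by step up from A3 and left by step up to C#4.
Step in, step out in the same direction — a passing tone.
The harmony at that moment is F# minor triad (F#, A, C#); D#4 is not a chord tone.
It is approached by step up from C#4 and left by leap down to F#3.
Step in, leap out — an escape tone.

E4 (beat 3) — neighbor tone; B3 (beat 6) — passing tone; D#4 (beat 11) — escape tone.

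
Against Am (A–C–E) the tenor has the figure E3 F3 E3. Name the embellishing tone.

The harmony at that moment is A minor triad (A, C, E); F3 is not a chord tone.
It is approached by step up from E3 and left by step down to E3.
Step away and step back to the same note — a neighbor tone (upper neighbor).

F3 is a neighbor tone.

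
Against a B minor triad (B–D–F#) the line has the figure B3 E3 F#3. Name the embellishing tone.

The harmony at that moment is B minor triad (B, D, F#); E3 is not a chord tone.
It is approached by leap down from B3 and left by step up to F#3.
Leap in, step out — an appoggiatura.

E3 is an appoggiatura.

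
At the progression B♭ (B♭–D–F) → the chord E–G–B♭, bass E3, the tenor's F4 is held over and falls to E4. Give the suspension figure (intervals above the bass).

At the second chord the bass is E3. The suspended F4 lies a ninth above the bass; after resolving down by step to E4, the interval above the bass becomes an octave.
Suspension figures are named by those two intervals: 9–8.

9–8 suspension.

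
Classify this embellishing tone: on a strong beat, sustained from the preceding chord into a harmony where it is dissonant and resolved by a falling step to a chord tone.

Suspension.

Approach: by preparation — the pitch is first a chord tone, then held (tied or repeated) while the harmony changes under it. Departure: down by step. Metric position: strong.
A prepared dissonance that resolves downward by step — a suspension. (The same figure resolving upward would be a retardation.)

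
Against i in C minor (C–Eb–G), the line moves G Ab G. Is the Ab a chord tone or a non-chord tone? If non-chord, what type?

Non-chord tone — a neighbor tone.

The harmony at that moment is C minor triad (C, Eb, G); Ab is not a chord tone.
It is approached by step up from G and left by step down to G.
Step away and step back to the same note — a neighbor tone (upper neighbor).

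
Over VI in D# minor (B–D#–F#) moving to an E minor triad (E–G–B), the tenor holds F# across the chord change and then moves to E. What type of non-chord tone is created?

F# is a suspension.

The harmony at that moment is E minor triad (E, G, B); F# is not a chord tone.
It is held over (the same pitch as the preceding F#) and left by step down to E.
Held over from the previous chord and resolving down by step — a suspension.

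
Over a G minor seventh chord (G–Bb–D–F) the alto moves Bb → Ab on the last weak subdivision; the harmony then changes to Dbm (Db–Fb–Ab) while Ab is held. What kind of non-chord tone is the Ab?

Ab is an anticipation.

The harmony at that moment is G minor seventh chord (G, Bb, D, F); Ab is not a chord tone.
It is approached by step down from Bb and then sustained as the same pitch into the next harmony.
Arriving early and becoming a chord tone when the harmony changes — an anticipation.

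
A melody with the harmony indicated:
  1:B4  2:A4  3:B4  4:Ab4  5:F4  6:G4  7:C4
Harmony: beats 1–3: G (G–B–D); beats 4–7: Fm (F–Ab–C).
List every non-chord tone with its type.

The harmony at that moment is G major triad (G, B, D); A4 is not a chord tone.
It is approached by step down from B4 and left by step up to B4.
Step away and step back to the same note — a neighbor tone (lower neighbor).
The harmony at that moment is F minor triad (F, Ab, C); G4 is not a chord tone.
It is approached by step up from F4 and left by leap down to C4.
Step in, leap out — an escape tone.

A4 (beat 2) — neighbor tone; G4 (beat 6) — escape tone.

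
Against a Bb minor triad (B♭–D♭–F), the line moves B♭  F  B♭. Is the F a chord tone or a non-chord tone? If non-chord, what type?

Bb minor triad contains B♭, D♭, F; F is the fifth, so it is a chord tone.

Chord tone (the fifth of Bb minor triad).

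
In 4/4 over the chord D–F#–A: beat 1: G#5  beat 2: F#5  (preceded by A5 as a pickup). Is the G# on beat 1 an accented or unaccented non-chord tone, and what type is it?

The harmony at that moment is D major triad (D, F#, A); G#5 is not a chord tone.
It is approached by step down from A5 and left by step down to F#5.
Step in, step out in the same direction — a passing tone.
It falls on the downbeat, so it is accented.

Accented passing tone.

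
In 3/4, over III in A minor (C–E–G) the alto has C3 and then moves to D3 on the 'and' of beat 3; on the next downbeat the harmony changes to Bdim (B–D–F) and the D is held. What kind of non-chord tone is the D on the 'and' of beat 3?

Anticipation.

The harmony at that moment is C major triad (C, E, G); D3 is not a chord tone.
It is approached by step up from C3 and then sustained as the same pitch into the next harmony.
Arriving early and becoming a chord tone when the harmony changes — an anticipation.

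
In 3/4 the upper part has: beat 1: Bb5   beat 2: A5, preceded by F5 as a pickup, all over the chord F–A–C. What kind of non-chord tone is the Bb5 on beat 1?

The harmony at that moment is F major triad (F, A, C); Bb5 is not a chord tone.
It is approached by leap up from F5 and left by step down to A5.
Leap in, step out, metrically accented — an appoggiatura.

Appoggiatura.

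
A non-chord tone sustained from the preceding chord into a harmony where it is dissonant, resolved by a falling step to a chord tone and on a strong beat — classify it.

Suspension.

Approach: by preparation — the pitch is first a chord tone, then held (tied or repeated) while the harmony changes under it. Departure: down by step. Metric position: strong.
A prepared dissonance that resolves downward by step — a suspension. (The same figure resolving upward would be a retardation.)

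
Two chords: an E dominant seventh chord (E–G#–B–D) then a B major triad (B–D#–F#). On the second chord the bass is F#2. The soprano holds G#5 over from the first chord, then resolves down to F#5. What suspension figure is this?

At the second chord the bass is F#2. The suspended G#5 lies a ninth above the bass; after resolving down by step to F#5, the interval above the bass becomes an octave.
Suspension figures are named by those two intervals: 9–8.

9–8 suspension.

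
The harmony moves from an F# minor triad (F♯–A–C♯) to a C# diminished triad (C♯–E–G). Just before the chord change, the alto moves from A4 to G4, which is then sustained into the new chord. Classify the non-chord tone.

G4 is an anticipation.

The harmony at that moment is F♯ minor triad (F♯, A, C♯); G4 is not a chord tone.
It is approached by step down from A4 and then sustained as the same pitch into the next harmony.
Arriving early and becoming a chord tone when the harmony changes — an anticipation.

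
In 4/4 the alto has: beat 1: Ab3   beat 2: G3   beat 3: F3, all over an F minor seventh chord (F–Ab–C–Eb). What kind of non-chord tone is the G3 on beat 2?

The harmony at that moment is F minor seventh chord (F, Ab, C, Eb); G3 is not a chord tone.
It is approached by step down from Ab3 and left by step down to F3.
Step in, step out in the same direction — a passing tone.

Passing tone.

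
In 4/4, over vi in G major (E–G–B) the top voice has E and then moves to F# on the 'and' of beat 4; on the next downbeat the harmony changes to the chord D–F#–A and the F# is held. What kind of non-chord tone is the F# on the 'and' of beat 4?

The harmony at that moment is E minor triad (E, G, B); F# is not a chord tone.
It is approached by step up from E and then sustained as the same pitch into the next harmony.
Arriving early and becoming a chord tone when the harmony changes — an anticipation.

Anticipation.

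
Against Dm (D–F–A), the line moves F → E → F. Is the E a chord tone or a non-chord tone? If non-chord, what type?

The harmony at that moment is D minor triad (D, F, A); E is not a chord tone.
It is approached by step down from F and left by step up to F.
Step away and step back to the same note — a neighbor tone (lower neighbor).

Non-chord tone — a neighbor tone.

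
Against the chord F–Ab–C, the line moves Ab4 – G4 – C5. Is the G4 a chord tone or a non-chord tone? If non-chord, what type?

The harmony at that moment is F minor triad (F, Ab, C); G4 is not a chord tone.
It is approached by step down from Ab4 and left by leap up to C5.
Step in, leap out — an escape tone.

Non-chord tone — an escape tone.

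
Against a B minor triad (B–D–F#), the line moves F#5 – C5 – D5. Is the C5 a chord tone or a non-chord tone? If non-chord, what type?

The harmony at that moment is B minor triad (B, D, F#); C5 is not a chord tone.
It is approached by leap down from F#5 and left by step up to D5.
Leap in, step out — an appoggiatura.

Non-chord tone — an appoggiatura.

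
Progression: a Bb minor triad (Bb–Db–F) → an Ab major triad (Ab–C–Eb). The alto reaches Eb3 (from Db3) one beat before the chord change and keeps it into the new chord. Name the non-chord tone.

The harmony at that moment is Bb minor triad (Bb, Db, F); Eb3 is not a chord tone.
It is approached by step up from Db3 and then sustained as the same pitch into the next harmony.
Arriving early and becoming a chord tone when the harmony changes — an anticipation.

Eb3 is an anticipation.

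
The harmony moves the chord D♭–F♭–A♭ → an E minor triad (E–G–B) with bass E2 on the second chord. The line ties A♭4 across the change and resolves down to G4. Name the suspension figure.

At the second chord the bass is E2. The suspended A♭4 lies a fourth above the bass; after resolving down by step to G4, the interval above the bass becomes a third.
Suspension figures are named by those two intervals: 4–3.

4–3 suspension.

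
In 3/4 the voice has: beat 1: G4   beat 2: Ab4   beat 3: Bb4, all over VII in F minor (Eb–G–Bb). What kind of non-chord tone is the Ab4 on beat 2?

The harmony at that moment is Eb major triad (Eb, G, Bb); Ab4 is not a chord tone.
It is approached by step up from G4 and left by step up to Bb4.
Step in, step out in the same direction — a passing tone.

Passing tone.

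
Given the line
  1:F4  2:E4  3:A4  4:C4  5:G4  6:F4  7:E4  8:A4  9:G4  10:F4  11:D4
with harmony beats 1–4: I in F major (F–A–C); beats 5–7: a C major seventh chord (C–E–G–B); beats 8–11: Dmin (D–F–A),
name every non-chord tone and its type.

E4 (beat 2) — escape tone; F4 (beat 6) — passing tone; G4 (beat 9) — passing tone.

The harmony at that moment is F major triad (F, A, C); E4 is not a chord tone.
It is approached by step down from F4 and left by leap up to A4.
Step in, leap out — an escape tone.
The harmony at that moment is C major seventh chord (C, E, G, B); F4 is not a chord tone.
It is approached by step down from G4 and left by step down to E4.
Step in, step out in the same direction — a passing tone.
The harmony at that moment is D minor triad (D, F, A); G4 is not a chord tone.
It is approached by step down from A4 and left by step down to F4.
Step in, step out in the same direction — a passing tone.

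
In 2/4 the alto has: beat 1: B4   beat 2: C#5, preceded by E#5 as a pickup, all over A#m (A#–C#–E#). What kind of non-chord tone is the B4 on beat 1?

The harmony at that moment is A# minor triad (A#, C#, E#); B4 is not a chord tone.
It is approached by leap down from E#5 and left by step up to C#5.
Leap in, step out, metrically accented — an appoggiatura.

Appoggiatura.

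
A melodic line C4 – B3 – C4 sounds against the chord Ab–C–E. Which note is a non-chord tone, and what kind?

The harmony at that moment is Ab augmented triad (Ab, C, E); B3 is not a chord tone.
It is approached by step down from C4 and left by step up to C4.
Step away and step back to the same note — a neighbor tone (lower neighbor).

B3 is a neighbor tone.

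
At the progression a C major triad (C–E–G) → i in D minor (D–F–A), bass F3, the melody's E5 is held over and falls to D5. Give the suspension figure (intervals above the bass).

7–6 suspension.

At the second chord the bass is F3. The suspended E5 lies a seventh above the bass; after resolving down by step to D5, the interval above the bass becomes a sixth.
Suspension figures are named by those two intervals: 7–6.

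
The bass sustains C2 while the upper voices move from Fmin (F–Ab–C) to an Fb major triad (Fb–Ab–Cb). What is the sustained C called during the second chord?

The harmony at that moment is Fb major triad (Fb, Ab, Cb); C2 is not a chord tone.
It is held over (the same pitch as the preceding C2) and then sustained as the same pitch into the next harmony.
Sustained through a change of harmony — a pedal tone.

Pedal tone (pedal point).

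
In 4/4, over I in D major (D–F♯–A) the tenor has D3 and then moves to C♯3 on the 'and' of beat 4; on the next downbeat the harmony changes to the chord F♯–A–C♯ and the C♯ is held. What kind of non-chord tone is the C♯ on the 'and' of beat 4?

The harmony at that moment is D major triad (D, F♯, A); C♯3 is not a chord tone.
It is approached by step down from D3 and then sustained as the same pitch into the next harmony.
Arriving early and becoming a chord tone when the harmony changes — an anticipation.

Anticipation.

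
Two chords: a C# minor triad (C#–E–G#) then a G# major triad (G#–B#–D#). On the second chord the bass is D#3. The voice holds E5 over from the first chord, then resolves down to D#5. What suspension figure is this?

At the second chord the bass is D#3. The suspended E5 lies a ninth above the bass; after resolving down by step to D#5, the interval above the bass becomes an octave.
Suspension figures are named by those two intervals: 9–8.

9–8 suspension.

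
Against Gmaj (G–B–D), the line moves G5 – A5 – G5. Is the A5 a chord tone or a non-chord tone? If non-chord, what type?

Non-chord tone — a neighbor tone.

The harmony at that moment is G major triad (G, B, D); A5 is not a chord tone.
It is approached by step up from G5 and left by step down to G5.
Step away and step back to the same note — a neighbor tone (upper neighbor).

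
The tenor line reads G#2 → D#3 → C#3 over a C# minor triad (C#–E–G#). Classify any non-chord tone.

D#3 is an appoggiatura.

The harmony at that moment is C# minor triad (C#, E, G#); D#3 is not a chord tone.
It is approached by leap up from G#2 and left by step down to C#3.
Leap in, step out — an appoggiatura.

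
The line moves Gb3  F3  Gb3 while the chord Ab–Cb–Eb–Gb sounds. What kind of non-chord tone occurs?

F3 is a neighbor tone.

The harmony at that moment is Ab minor seventh chord (Ab, Cb, Eb, Gb); F3 is not a chord tone.
It is approached by step down from Gb3 and left by step up to Gb3.
Step away and step back to the same note — a neighbor tone (lower neighbor).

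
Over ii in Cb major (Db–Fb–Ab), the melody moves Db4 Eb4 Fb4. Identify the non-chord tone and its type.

The harmony at that moment is Db minor triad (Db, Fb, Ab); Eb4 is not a chord tone.
It is approached by step up from Db4 and left by step up to Fb4.
Step in, step out in the same direction — a passing tone.

Eb4 is a passing tone.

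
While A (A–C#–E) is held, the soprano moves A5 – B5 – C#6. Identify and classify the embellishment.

B5 is a passing tone.

The harmony at that moment is A major triad (A, C#, E); B5 is not a chord tone.
It is approached by step up from A5 and left by step up to C#6.
Step in, step out in the same direction — a passing tone.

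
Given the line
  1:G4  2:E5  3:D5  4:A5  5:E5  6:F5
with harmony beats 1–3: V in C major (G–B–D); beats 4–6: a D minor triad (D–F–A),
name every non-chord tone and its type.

The harmony at that moment is G major triad (G, B, D); E5 is not a chord tone.
It is approached by leap up from G4 and left by step down to D5.
Leap in, step out — an appoggiatura.
The harmony at that moment is D minor triad (D, F, A); E5 is not a chord tone.
It is approached by leap down from A5 and left by step up to F5.
Leap in, step out — an appoggiatura.

E5 (beat 2) — appoggiatura; E5 (beat 5) — appoggiatura.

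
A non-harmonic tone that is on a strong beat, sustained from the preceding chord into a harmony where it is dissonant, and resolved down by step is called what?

Suspension.

Approach: by preparation — the pitch is first a chord tone, then held (tied or repeated) while the harmony changes under it. Departure: down by step. Metric position: strong.
A prepared dissonance that resolves downward by step — a suspension. (The same figure resolving upward would be a retardation.)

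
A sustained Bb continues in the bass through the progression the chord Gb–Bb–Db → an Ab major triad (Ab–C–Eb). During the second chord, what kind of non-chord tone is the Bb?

The harmony at that moment is Ab major triad (Ab, C, Eb); Bb is not a chord tone.
It is held over (the same pitch as the preceding Bb) and then sustained as the same pitch into the next harmony.
Sustained through a change of harmony — a pedal tone.

Pedal tone (pedal point).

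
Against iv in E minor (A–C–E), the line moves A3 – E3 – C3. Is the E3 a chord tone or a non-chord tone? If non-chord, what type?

Chord tone (the fifth of A minor triad).

A minor triad contains A, C, E; E is the fifth, so it is a chord tone.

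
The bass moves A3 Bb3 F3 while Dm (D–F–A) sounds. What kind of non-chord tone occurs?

Bb3 is an escape tone.

The harmony at that moment is D minor triad (D, F, A); Bb3 is not a chord tone.
It is approached by step up from A3 and left by leap down to F3.
Step in, leap out — an escape tone.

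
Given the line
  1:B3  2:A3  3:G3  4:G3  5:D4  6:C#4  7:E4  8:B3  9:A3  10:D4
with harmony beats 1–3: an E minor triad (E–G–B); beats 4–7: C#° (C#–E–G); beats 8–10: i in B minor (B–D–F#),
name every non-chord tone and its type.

A3 (beat 2) — passing tone; D4 (beat 5) — appoggiatura; A3 (beat 9) — escape tone.

The harmony at that moment is E minor triad (E, G, B); A3 is not a chord tone.
It is approached by step down from B3 and left by step down to G3.
Step in, step out in the same direction — a passing tone.
The harmony at that moment is C# diminished triad (C#, E, G); D4 is not a chord tone.
It is approached by leap up from G3 and left by step down to C#4.
Leap in, step out — an appoggiatura.
The harmony at that moment is B minor triad (B, D, F#); A3 is not a chord tone.
It is approached by step down from B3 and left by leap up to D4.
Step in, leap out — an escape tone.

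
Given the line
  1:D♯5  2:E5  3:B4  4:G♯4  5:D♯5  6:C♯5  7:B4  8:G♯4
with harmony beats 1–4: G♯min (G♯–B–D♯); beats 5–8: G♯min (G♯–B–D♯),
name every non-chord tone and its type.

E5 (beat 2) — escape tone; C♯5 (beat 6) — passing tone.

The harmony at that moment is G♯ minor triad (G♯, B, D♯); E5 is not a chord tone.
It is approached by step up from D♯5 and left by leap down to B4.
Step in, leap out — an escape tone.
The harmony at that moment is G♯ minor triad (G♯, B, D♯); C♯5 is not a chord tone.
It is approached by step down from D♯5 and left by step down to B4.
Step in, step out in the same direction — a passing tone.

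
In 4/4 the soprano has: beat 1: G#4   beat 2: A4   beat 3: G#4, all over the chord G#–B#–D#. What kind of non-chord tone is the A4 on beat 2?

The harmony at that moment is G# major triad (G#, B#, D#); A4 is not a chord tone.
It is approached by step up from G#4 and left by step down to G#4.
Step away and step back to the same note — a neighbor tone (upper neighbor).

Upper neighbor tone.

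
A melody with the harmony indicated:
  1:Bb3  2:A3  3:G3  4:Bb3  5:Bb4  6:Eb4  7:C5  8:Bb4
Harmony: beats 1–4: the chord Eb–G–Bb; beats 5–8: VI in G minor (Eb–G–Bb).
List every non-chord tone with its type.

The harmony at that moment is Eb major triad (Eb, G, Bb); A3 is not a chord tone.
It is approached by step down from Bb3 and left by step down to G3.
Step in, step out in the same direction — a passing tone.
The harmony at that moment is Eb major triad (Eb, G, Bb); C5 is not a chord tone.
It is approached by leap up from Eb4 and left by step down to Bb4.
Leap in, step out — an appoggiatura.

A3 (beat 2) — passing tone; C5 (beat 7) — appoggiatura.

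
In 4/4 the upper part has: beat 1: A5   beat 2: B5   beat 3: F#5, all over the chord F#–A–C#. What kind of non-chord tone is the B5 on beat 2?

Escape tone.

The harmony at that moment is F# minor triad (F#, A, C#); B5 is not a chord tone.
It is approached by step up from A5 and left by leap down to F#5.
Step in, leap out, on a weak beat — an escape tone.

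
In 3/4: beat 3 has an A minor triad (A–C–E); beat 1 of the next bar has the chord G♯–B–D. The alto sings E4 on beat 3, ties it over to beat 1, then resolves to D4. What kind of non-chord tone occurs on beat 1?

The harmony at that moment is G♯ diminished triad (G♯, B, D); E4 is not a chord tone.
It is held over (the same pitch as the preceding E4) and left by step down to D4.
Held over from the previous chord and resolving down by step — a suspension.

Suspension.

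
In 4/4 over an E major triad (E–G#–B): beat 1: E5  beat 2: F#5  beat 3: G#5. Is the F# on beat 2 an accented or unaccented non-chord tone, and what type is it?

The harmony at that moment is E major triad (E, G#, B); F#5 is not a chord tone.
It is approached by step up from E5 and left by step up to G#5.
Step in, step out in the same direction — a passing tone.
It falls on a weak beat, so it is unaccented.

Unaccented passing tone.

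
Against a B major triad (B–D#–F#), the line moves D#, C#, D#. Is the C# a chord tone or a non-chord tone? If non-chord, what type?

The harmony at that moment is B major triad (B, D#, F#); C# is not a chord tone.
It is approached by step down from D# and left by step up to D#.
Step away and step back to the same note — a neighbor tone (lower neighbor).

Non-chord tone — a neighbor tone.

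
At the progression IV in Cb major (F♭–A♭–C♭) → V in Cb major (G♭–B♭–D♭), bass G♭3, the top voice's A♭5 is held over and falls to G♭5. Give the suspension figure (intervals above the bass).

At the second chord the bass is G♭3. The suspended A♭5 lies a ninth above the bass; after resolving down by step to G♭5, the interval above the bass becomes an octave.
Suspension figures are named by those two intervals: 9–8.

9–8 suspension.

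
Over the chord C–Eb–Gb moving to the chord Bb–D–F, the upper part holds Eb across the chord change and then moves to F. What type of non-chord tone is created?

Eb is a retardation.

The harmony at that moment is Bb major triad (Bb, D, F); Eb is not a chord tone.
It is held over (the same pitch as the preceding Eb) and left by step up to F.
Held over from the previous chord and resolving up by step — a retardation.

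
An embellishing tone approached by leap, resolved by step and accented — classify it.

Approach: by leap. Departure: by step. Metric position: strong.
Leap in, step out, in a metrically strong position — an appoggiatura. (It is the mirror image of the escape tone, which steps in and leaps out from a weak position.)

Appoggiatura.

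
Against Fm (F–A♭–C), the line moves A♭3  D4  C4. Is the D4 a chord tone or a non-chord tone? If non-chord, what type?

Non-chord tone — an appoggiatura.

The harmony at that moment is F minor triad (F, A♭, C); D4 is not a chord tone.
It is approached by leap up from A♭3 and left by step down to C4.
Leap in, step out — an appoggiatura.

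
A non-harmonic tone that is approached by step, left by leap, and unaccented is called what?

Escape tone.

Approach: by step. Departure: by leap. Metric position: weak.
Step in, leap out, from a weak position — an escape tone (échappée). (It is the mirror image of the appoggiatura, which leaps in and steps out on a strong beat.)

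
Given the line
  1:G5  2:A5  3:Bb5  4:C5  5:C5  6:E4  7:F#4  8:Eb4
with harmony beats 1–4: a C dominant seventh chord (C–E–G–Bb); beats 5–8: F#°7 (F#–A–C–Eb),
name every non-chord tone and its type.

A5 (beat 2) — passing tone; E4 (beat 6) — appoggiatura.

The harmony at that moment is C dominant seventh chord (C, E, G, Bb); A5 is not a chord tone.
It is approached by step up from G5 and left by step up to Bb5.
Step in, step out in the same direction — a passing tone.
The harmony at that moment is F# diminished seventh chord (F#, A, C, Eb); E4 is not a chord tone.
It is approached by leap down from C5 and left by step up to F#4.
Leap in, step out — an appoggiatura.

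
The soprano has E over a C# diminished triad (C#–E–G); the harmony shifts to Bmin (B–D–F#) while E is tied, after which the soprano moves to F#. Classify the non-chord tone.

The harmony at that moment is B minor triad (B, D, F#); E is not a chord tone.
It is held over (the same pitch as the preceding E) and left by step up to F#.
Held over from the previous chord and resolving up by step — a retardation.

E is a retardation.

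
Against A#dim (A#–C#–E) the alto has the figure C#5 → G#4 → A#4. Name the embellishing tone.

G#4 is an appoggiatura.

The harmony at that moment is A# diminished triad (A#, C#, E); G#4 is not a chord tone.
It is approached by leap down from C#5 and left by step up to A#4.
Leap in, step out — an appoggiatura.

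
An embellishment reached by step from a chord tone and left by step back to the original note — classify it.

Neighbor tone.

Approach: by step. Departure: by step in the opposite direction, back to the starting pitch.
Stepwise on both sides but reversing to return to the same chord tone — a neighbor tone. (Had it continued onward in the same direction it would be a passing tone instead.)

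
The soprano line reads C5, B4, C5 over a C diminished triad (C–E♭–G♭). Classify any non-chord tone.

The harmony at that moment is C diminished triad (C, E♭, G♭); B4 is not a chord tone.
It is approached by step down from C5 and left by step up to C5.
Step away and step back to the same note — a neighbor tone (lower neighbor).

B4 is a neighbor tone.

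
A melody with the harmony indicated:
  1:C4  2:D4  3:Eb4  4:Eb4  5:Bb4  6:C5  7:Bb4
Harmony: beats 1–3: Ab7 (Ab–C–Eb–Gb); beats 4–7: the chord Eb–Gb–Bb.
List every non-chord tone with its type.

The harmony at that moment is Ab dominant seventh chord (Ab, C, Eb, Gb); D4 is not a chord tone.
It is approached by step up from C4 and left by step up to Eb4.
Step in, step out in the same direction — a passing tone.
The harmony at that moment is Eb minor triad (Eb, Gb, Bb); C5 is not a chord tone.
It is approached by step up from Bb4 and left by step down to Bb4.
Step away and step back to the same note — a neighbor tone (upper neighbor).

D4 (beat 2) — passing tone; C5 (beat 6) — neighbor tone.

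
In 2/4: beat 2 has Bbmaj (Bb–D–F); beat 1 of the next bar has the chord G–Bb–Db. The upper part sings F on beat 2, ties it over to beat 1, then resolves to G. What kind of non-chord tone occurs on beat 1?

The harmony at that moment is G diminished triad (G, Bb, Db); F is not a chord tone.
It is held over (the same pitch as the preceding F) and left by step up to G.
Held over from the previous chord and resolving up by step — a retardation.

Retardation.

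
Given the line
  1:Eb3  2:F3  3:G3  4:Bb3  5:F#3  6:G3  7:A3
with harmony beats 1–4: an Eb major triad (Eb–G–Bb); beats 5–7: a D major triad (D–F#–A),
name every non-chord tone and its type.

F3 (beat 2) — passing tone; G3 (beat 6) — passing tone.

The harmony at that moment is Eb major triad (Eb, G, Bb); F3 is not a chord tone.
It is approached by step up from Eb3 and left by step up to G3.
Step in, step out in the same direction — a passing tone.
The harmony at that moment is D major triad (D, F#, A); G3 is not a chord tone.
It is approached by step up from F#3 and left by step up to A3.
Step in, step out in the same direction — a passing tone.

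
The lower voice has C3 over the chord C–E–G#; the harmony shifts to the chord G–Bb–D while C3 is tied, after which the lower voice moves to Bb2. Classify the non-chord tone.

C3 is a suspension.

The harmony at that moment is G minor triad (G, Bb, D); C3 is not a chord tone.
It is held over (the same pitch as the preceding C3) and left by step down to Bb2.
Held over from the previous chord and resolving down by step — a suspension.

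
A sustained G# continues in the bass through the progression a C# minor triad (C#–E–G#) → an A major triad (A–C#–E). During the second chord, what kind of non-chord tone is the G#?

The harmony at that moment is A major triad (A, C#, E); G# is not a chord tone.
It is held over (the same pitch as the preceding G#) and then sustained as the same pitch into the next harmony.
Sustained through a change of harmony — a pedal tone.

Pedal tone (pedal point).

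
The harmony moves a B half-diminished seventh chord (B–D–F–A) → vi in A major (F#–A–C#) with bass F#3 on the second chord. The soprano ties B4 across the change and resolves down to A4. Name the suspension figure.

At the second chord the bass is F#3. The suspended B4 lies a fourth above the bass; after resolving down by step to A4, the interval above the bass becomes a third.
Suspension figures are named by those two intervals: 4–3.

4–3 suspension.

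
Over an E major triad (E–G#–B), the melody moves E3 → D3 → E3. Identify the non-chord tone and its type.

D3 is a neighbor tone.

The harmony at that moment is E major triad (E, G#, B); D3 is not a chord tone.
It is approached by step down from E3 and left by step up to E3.
Step away and step back to the same note — a neighbor tone (lower neighbor).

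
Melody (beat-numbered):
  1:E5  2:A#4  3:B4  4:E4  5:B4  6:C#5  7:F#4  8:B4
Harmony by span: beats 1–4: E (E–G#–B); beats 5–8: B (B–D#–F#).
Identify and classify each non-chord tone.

A#4 (beat 2) — appoggiatura; C#5 (beat 6) — escape tone.

The harmony at that moment is E major triad (E, G#, B); A#4 is not a chord tone.
It is approached by leap down from E5 and left by step up to B4.
Leap in, step out — an appoggiatura.
The harmony at that moment is B major triad (B, D#, F#); C#5 is not a chord tone.
It is approached by step up from B4 and left by leap down to F#4.
Step in, leap out — an escape tone.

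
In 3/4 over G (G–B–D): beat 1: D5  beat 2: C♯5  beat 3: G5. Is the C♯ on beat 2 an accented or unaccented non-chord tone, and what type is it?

Unaccented escape tone.

The harmony at that moment is G major triad (G, B, D); C♯5 is not a chord tone.
It is approached by step down from D5 and left by leap up to G5.
Step in, leap out — an escape tone.
It falls on a weak beat, so it is unaccented.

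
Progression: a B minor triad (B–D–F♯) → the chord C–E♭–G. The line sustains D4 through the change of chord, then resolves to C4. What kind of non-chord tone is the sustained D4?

D4 is a suspension.

The harmony at that moment is C minor triad (C, E♭, G); D4 is not a chord tone.
It is held over (the same pitch as the preceding D4) and left by step down to C4.
Held over from the previous chord and resolving down by step — a suspension.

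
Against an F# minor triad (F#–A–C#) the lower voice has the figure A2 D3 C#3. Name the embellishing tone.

D3 is an appoggiatura.

The harmony at that moment is F# minor triad (F#, A, C#); D3 is not a chord tone.
It is approached by leap up from A2 and left by step down to C#3.
Leap in, step out — an appoggiatura.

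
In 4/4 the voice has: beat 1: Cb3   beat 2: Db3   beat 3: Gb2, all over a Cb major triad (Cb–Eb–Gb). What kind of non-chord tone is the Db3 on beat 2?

Escape tone.

The harmony at that moment is Cb major triad (Cb, Eb, Gb); Db3 is not a chord tone.
It is approached by step up from Cb3 and left by leap down to Gb2.
Step in, leap out, on a weak beat — an escape tone.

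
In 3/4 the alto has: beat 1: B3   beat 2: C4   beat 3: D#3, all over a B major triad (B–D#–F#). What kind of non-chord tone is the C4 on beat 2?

The harmony at that moment is B major triad (B, D#, F#); C4 is not a chord tone.
It is approached by step up from B3 and left by leap down to D#3.
Step in, leap out, on a weak beat — an escape tone.

Escape tone.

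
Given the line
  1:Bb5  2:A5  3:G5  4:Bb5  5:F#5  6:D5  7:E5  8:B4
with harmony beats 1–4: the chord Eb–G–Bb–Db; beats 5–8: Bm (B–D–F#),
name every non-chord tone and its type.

A5 (beat 2) — passing tone; E5 (beat 7) — escape tone.

The harmony at that moment is Eb dominant seventh chord (Eb, G, Bb, Db); A5 is not a chord tone.
It is approached by step down from Bb5 and left by step down to G5.
Step in, step out in the same direction — a passing tone.
The harmony at that moment is B minor triad (B, D, F#); E5 is not a chord tone.
It is approached by step up from D5 and left by leap down to B4.
Step in, leap out — an escape tone.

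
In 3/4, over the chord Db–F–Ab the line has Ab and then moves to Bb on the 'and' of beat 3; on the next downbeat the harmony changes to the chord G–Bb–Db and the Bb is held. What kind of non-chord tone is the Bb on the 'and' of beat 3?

Anticipation.

The harmony at that moment is Db major triad (Db, F, Ab); Bb is not a chord tone.
It is approached by step up from Ab and then sustained as the same pitch into the next harmony.
Arriving early and becoming a chord tone when the harmony changes — an anticipation.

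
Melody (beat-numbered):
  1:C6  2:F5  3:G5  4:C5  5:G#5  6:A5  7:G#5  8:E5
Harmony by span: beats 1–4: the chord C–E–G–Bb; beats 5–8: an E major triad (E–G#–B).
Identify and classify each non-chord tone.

The harmony at that moment is C dominant seventh chord (C, E, G, Bb); F5 is not a chord tone.
It is approached by leap down from C6 and left by step up to G5.
Leap in, step out — an appoggiatura.
The harmony at that moment is E major triad (E, G#, B); A5 is not a chord tone.
It is approached by step up from G#5 and left by step down to G#5.
Step away and step back to the same note — a neighbor tone (upper neighbor).

F5 (beat 2) — appoggiatura; A5 (beat 6) — neighbor tone.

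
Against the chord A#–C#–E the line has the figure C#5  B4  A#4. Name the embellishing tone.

The harmony at that moment is A# diminished triad (A#, C#, E); B4 is not a chord tone.
It is approached by step down from C#5 and left by step down to A#4.
Step in, step out in the same direction — a passing tone.

B4 is a passing tone.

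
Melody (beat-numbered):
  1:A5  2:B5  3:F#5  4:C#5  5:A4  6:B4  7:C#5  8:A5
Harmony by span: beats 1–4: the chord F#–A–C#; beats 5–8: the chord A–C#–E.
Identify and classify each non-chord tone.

The harmony at that moment is F# minor triad (F#, A, C#); B5 is not a chord tone.
It is approached by step up from A5 and left by leap down to F#5.
Step in, leap out — an escape tone.
The harmony at that moment is A major triad (A, C#, E); B4 is not a chord tone.
It is approached by step up from A4 and left by step up to C#5.
Step in, step out in the same direction — a passing tone.

B5 (beat 2) — escape tone; B4 (beat 6) — passing tone.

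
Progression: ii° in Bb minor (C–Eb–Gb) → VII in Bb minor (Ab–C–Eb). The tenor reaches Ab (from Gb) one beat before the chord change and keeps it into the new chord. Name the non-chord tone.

Ab is an anticipation.

The harmony at that moment is C diminished triad (C, Eb, Gb); Ab is not a chord tone.
It is approached by step up from Gb and then sustained as the same pitch into the next harmony.
Arriving early and becoming a chord tone when the harmony changes — an anticipation.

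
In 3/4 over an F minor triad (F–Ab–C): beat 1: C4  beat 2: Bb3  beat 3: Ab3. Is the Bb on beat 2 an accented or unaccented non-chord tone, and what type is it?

The harmony at that moment is F minor triad (F, Ab, C); Bb3 is not a chord tone.
It is approached by step down from C4 and left by step down to Ab3.
Step in, step out in the same direction — a passing tone.
It falls on a weak beat, so it is unaccented.

Unaccented passing tone.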